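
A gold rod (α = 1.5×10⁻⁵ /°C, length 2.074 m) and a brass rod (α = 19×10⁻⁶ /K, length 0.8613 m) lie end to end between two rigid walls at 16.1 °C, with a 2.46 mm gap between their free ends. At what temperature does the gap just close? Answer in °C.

T = 67.9 °C

Gap closes when ΔL₁ + ΔL₂ = 2.46 mm = 2.46×10⁻³ m
(α₁L₁ + α₂L₂)ΔT = g
α₁L₁ + α₂L₂ = 1.5×10⁻⁵×2.074 + 19×10⁻⁶×0.8613 = 4.74747×10⁻⁵ m/K
ΔT = 2.46×10⁻³ / 4.74747×10⁻⁵ = 51.817 K
T = 16.1 + 51.817 = 67.917 °C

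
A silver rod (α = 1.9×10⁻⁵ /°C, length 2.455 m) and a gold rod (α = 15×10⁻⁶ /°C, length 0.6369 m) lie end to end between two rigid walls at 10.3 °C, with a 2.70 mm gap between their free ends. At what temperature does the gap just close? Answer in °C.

α₁L₁ = 4.6645×10⁻⁵ m/K, α₂L₂ = 9.5535×10⁻⁶ m/K → total 5.61985×10⁻⁵ m/K
ΔT = g/(α₁L₁+α₂L₂) = 2.70×10⁻³ / 5.61985×10⁻⁵ = 48.044 K
T = 10.3 + 48.044 = 58.344 °C

T = 58.3 °C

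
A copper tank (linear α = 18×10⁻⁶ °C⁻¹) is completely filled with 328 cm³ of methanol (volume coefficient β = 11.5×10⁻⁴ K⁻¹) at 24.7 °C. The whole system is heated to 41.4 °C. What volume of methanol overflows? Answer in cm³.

6.00 cm³

The tank also expands: β_container ≈ 3α = 5.4×10⁻⁵ /K
Net overflow = V₀(β_liq − 3α_cont)ΔT
β − 3α = 1.15×10⁻³ − 5.4×10⁻⁵ = 1.096×10⁻³ /K; ΔT = 16.7 K
ΔV = 328 × 1.096×10⁻³ × 16.7 = 6.00 cm³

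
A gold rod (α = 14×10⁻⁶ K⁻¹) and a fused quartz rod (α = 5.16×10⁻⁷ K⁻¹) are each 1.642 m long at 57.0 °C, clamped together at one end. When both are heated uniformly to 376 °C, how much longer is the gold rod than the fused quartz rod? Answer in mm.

7.06 mm

ΔT = 319.0 K
gold: ΔL = 14×10⁻⁶ × 1.642 m × 319.0 = 7.3332×10⁻³ m = 7.3332 mm
fused quartz: ΔL = 5.16×10⁻⁷ × 1.642 m × 319.0 = 2.7028×10⁻⁴ m = 0.27028 mm
difference = 7.3332 − 0.27028 = 7.06292 mm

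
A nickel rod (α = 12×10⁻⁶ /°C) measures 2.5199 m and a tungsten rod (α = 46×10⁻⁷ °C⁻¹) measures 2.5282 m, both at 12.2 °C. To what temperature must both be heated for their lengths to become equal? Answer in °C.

T = 458.2 °C

L₁(1 + α₁ΔT) = L₂(1 + α₂ΔT) ⇒ ΔT = (L₂ − L₁)/(α₁L₁ − α₂L₂)
L₂ − L₁ = 2.5282 − 2.5199 = 8.30×10⁻³ m
α₁L₁ − α₂L₂ = 12×10⁻⁶×2.5199 − 46×10⁻⁷×2.5282 = 1.860908×10⁻⁵ m/K
ΔT = 8.30×10⁻³ / 1.860908×10⁻⁵ = 446.019 K
T = 12.2 + 446.019 = 458.219 °C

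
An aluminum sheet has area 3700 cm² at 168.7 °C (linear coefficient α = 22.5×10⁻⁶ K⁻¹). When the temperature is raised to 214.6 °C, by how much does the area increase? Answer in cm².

Area coefficient ≈ 2α; |ΔT| = 45.9 K
ΔA = 2αA₀ΔT = 2(22.5×10⁻⁶)(3700)(45.9) = 7.64 cm²

ΔA = 7.64 cm²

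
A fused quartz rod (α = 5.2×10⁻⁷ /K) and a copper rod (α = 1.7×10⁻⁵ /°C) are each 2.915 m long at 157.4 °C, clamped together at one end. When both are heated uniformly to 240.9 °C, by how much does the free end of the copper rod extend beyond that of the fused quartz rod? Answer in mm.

ΔT = 83.5 K
fused quartz: ΔL = 5.2×10⁻⁷ × 2.915 m × 83.5 = 1.2657×10⁻⁴ m = 0.12657 mm
copper: ΔL = 1.7×10⁻⁵ × 2.915 m × 83.5 = 4.1378×10⁻³ m = 4.1378 mm
difference = 4.1378 − 0.12657 = 4.01123 mm

4.01 mm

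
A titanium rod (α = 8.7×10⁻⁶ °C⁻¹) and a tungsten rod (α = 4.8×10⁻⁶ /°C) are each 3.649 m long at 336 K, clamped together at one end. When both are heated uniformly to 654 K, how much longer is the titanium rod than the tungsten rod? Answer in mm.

4.53 mm

ΔT = 318 K
titanium: ΔL = 8.7×10⁻⁶ × 3.649 m × 318 = 1.0095×10⁻² m = 10.095 mm
tungsten: ΔL = 4.8×10⁻⁶ × 3.649 m × 318 = 5.5698×10⁻³ m = 5.5698 mm
difference = 10.095 − 5.5698 = 4.5252 mm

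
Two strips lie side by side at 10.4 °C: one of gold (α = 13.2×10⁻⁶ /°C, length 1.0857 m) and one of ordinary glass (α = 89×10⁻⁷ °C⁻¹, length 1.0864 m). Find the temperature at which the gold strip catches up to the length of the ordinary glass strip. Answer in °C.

L₁(1 + α₁ΔT) = L₂(1 + α₂ΔT) ⇒ ΔT = (L₂ − L₁)/(α₁L₁ − α₂L₂)
L₂ − L₁ = 1.0864 − 1.0857 = 7.00×10⁻⁴ m
α₁L₁ − α₂L₂ = 13.2×10⁻⁶×1.0857 − 89×10⁻⁷×1.0864 = 4.66228×10⁻⁶ m/K
ΔT = 7.00×10⁻⁴ / 4.66228×10⁻⁶ = 150.141 K
T = 10.4 + 150.141 = 160.541 °C

T = 160.5 °C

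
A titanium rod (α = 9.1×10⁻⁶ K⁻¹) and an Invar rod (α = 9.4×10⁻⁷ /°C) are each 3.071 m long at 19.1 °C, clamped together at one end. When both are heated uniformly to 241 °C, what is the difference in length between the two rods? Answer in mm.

ΔT = 221.9 K
titanium: ΔL = 9.1×10⁻⁶ × 3.071 m × 221.9 = 6.2012×10⁻³ m = 6.2012 mm
Invar: ΔL = 9.4×10⁻⁷ × 3.071 m × 221.9 = 6.4057×10⁻⁴ m = 0.64057 mm
difference = 6.2012 − 0.64057 = 5.56063 mm

5.56 mm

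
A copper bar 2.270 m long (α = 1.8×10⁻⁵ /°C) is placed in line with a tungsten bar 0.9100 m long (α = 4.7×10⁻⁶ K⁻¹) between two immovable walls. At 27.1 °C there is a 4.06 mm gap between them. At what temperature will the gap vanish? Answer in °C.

α₁L₁ = 4.086×10⁻⁵ m/K, α₂L₂ = 4.277×10⁻⁶ m/K → total 4.5137×10⁻⁵ m/K
ΔT = g/(α₁L₁+α₂L₂) = 4.06×10⁻³ / 4.5137×10⁻⁵ = 89.95 K
T = 27.1 + 89.95 = 117.05 °C

T = 117 °C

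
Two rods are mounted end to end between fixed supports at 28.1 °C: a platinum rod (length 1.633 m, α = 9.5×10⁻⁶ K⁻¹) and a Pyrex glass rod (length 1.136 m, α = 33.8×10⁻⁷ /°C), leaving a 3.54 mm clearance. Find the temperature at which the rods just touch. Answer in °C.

α₁L₁ = 1.55135×10⁻⁵ m/K, α₂L₂ = 3.83968×10⁻⁶ m/K → total 1.935318×10⁻⁵ m/K
ΔT = g/(α₁L₁+α₂L₂) = 3.54×10⁻³ / 1.935318×10⁻⁵ = 182.92 K
T = 28.1 + 182.92 = 211.02 °C

T = 211 °C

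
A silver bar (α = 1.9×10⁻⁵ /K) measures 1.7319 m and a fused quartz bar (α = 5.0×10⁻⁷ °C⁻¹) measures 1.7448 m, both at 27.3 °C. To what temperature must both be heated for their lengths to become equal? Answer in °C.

Equal length when α₁L₁ΔT − α₂L₂ΔT = L₂ − L₁ = 1.29×10⁻² m
α₁L₁ = 3.29061×10⁻⁵, α₂L₂ = 8.724×10⁻⁷ → Δ(αL) = 3.20337×10⁻⁵ m/K
ΔT = 1.29×10⁻² / 3.20337×10⁻⁵ = 402.701 K, so T = 27.3 + 402.701 = 430.001 °C

T = 430.0 °C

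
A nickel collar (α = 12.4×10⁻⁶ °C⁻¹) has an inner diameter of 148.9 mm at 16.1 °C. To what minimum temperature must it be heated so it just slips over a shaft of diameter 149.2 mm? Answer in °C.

Required Δd = 149.2 − 148.9 = 0.3 mm
Δd = αd₀ΔT ⇒ ΔT = Δd/(αd₀) = 0.3 / (12.4×10⁻⁶ × 148.9) = 162.48 K
T_min = 16.1 + 162.48 = 178.58 °C

T = 179 °C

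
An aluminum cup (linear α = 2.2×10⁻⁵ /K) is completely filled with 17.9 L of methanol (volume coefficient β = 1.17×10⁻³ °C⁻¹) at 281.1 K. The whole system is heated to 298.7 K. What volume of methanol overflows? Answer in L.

0.348 L

The cup also expands: β_container ≈ 3α = 6.6×10⁻⁵ /K
Net overflow = V₀(β_liq − 3α_cont)ΔT
β − 3α = 1.17×10⁻³ − 6.6×10⁻⁵ = 1.104×10⁻³ /K; ΔT = 17.6 K
ΔV = 17.9 × 1.104×10⁻³ × 17.6 = 0.348 L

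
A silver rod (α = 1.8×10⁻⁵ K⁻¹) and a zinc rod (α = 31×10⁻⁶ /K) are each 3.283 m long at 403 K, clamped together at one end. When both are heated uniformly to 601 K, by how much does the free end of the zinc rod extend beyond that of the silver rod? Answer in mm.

ΔT = 198 K
silver: ΔL = 1.8×10⁻⁵ × 3.283 m × 198 = 1.1701×10⁻² m = 11.701 mm
zinc: ΔL = 31×10⁻⁶ × 3.283 m × 198 = 2.0151×10⁻² m = 20.151 mm
difference = 20.151 − 11.701 = 8.450 mm

8.45 mm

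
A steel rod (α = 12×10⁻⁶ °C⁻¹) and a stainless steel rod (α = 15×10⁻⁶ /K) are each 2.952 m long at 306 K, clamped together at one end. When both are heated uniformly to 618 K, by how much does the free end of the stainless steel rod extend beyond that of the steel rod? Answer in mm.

ΔT = 312 K
steel: ΔL = 12×10⁻⁶ × 2.952 m × 312 = 1.1052×10⁻² m = 11.052 mm
stainless steel: ΔL = 15×10⁻⁶ × 2.952 m × 312 = 1.3815×10⁻² m = 13.815 mm
difference = 13.815 − 11.052 = 2.763 mm

2.76 mm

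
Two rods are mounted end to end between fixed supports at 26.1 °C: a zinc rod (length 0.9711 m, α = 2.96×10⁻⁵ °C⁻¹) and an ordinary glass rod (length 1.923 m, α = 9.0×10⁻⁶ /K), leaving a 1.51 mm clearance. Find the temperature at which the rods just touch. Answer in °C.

α₁L₁ = 2.874456×10⁻⁵ m/K, α₂L₂ = 1.7307×10⁻⁵ m/K → total 4.605156×10⁻⁵ m/K
ΔT = g/(α₁L₁+α₂L₂) = 1.51×10⁻³ / 4.605156×10⁻⁵ = 32.789 K
T = 26.1 + 32.789 = 58.889 °C

T = 58.9 °C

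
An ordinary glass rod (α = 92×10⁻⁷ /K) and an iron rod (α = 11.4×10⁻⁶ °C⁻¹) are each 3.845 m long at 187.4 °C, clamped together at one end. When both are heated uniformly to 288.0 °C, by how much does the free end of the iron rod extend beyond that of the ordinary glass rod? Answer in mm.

0.851 mm

ΔT = 100.6 K
ordinary glass: ΔL = 92×10⁻⁷ × 3.845 m × 100.6 = 3.5586×10⁻³ m = 3.5586 mm
iron: ΔL = 11.4×10⁻⁶ × 3.845 m × 100.6 = 4.4096×10⁻³ m = 4.4096 mm
difference = 4.4096 − 3.5586 = 0.8510 mm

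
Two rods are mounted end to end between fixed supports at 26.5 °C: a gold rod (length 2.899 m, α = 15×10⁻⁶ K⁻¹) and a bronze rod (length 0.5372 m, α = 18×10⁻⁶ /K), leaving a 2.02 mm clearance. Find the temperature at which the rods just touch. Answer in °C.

α₁L₁ = 4.3485×10⁻⁵ m/K, α₂L₂ = 9.6696×10⁻⁶ m/K → total 5.31546×10⁻⁵ m/K
ΔT = g/(α₁L₁+α₂L₂) = 2.02×10⁻³ / 5.31546×10⁻⁵ = 38.002 K
T = 26.5 + 38.002 = 64.502 °C

T = 64.5 °C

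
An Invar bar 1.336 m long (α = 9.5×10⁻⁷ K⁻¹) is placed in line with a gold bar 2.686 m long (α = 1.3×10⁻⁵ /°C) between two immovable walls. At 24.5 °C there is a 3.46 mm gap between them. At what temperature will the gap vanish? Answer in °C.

T = 120 °C

α₁L₁ = 1.2692×10⁻⁶ m/K, α₂L₂ = 3.4918×10⁻⁵ m/K → total 3.61872×10⁻⁵ m/K
ΔT = g/(α₁L₁+α₂L₂) = 3.46×10⁻³ / 3.61872×10⁻⁵ = 95.61 K
T = 24.5 + 95.61 = 120.11 °C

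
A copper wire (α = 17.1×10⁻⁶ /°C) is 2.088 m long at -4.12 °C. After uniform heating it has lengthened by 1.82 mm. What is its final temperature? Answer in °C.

ΔL = αL₀ΔT ⇒ ΔT = ΔL / (αL₀)
ΔT = 1.82×10⁻³ m / (17.1×10⁻⁶ × 2.088 m) = 50.974 K
T = -4.12 + 50.974 = 46.854 °C

T = 46.9 °C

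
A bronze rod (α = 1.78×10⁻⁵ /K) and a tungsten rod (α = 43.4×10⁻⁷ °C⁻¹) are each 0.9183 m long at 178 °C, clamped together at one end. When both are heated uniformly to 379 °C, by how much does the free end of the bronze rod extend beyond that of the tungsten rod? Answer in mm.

2.48 mm

ΔT = 201 K
bronze: ΔL = 1.78×10⁻⁵ × 0.9183 m × 201 = 3.2855×10⁻³ m = 3.2855 mm
tungsten: ΔL = 43.4×10⁻⁷ × 0.9183 m × 201 = 8.0107×10⁻⁴ m = 0.80107 mm
difference = 3.2855 − 0.80107 = 2.48443 mm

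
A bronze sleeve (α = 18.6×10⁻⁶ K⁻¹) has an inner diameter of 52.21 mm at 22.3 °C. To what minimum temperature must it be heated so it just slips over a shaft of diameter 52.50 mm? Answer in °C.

Required Δd = 52.50 − 52.21 = 0.29 mm
Δd = αd₀ΔT ⇒ ΔT = Δd/(αd₀) = 0.29 / (18.6×10⁻⁶ × 52.21) = 298.63 K
T_min = 22.3 + 298.63 = 320.93 °C

T = 321 °C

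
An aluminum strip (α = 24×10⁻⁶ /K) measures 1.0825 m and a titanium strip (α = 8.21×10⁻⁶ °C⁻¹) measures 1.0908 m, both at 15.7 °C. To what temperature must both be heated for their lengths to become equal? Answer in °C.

L₁(1 + α₁ΔT) = L₂(1 + α₂ΔT) ⇒ ΔT = (L₂ − L₁)/(α₁L₁ − α₂L₂)
L₂ − L₁ = 1.0908 − 1.0825 = 8.30×10⁻³ m
α₁L₁ − α₂L₂ = 24×10⁻⁶×1.0825 − 8.21×10⁻⁶×1.0908 = 1.7024532×10⁻⁵ m/K
ΔT = 8.30×10⁻³ / 1.7024532×10⁻⁵ = 487.532 K
T = 15.7 + 487.532 = 503.232 °C

T = 503.2 °C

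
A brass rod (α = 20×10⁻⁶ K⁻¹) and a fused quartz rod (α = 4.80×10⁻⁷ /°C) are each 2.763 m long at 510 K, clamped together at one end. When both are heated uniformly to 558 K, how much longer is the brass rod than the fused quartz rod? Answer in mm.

2.59 mm

ΔT = 48 K
brass: ΔL = 20×10⁻⁶ × 2.763 m × 48 = 2.6525×10⁻³ m = 2.6525 mm
fused quartz: ΔL = 4.80×10⁻⁷ × 2.763 m × 48 = 6.3660×10⁻⁵ m = 0.063660 mm
difference = 2.6525 − 0.063660 = 2.58884 mm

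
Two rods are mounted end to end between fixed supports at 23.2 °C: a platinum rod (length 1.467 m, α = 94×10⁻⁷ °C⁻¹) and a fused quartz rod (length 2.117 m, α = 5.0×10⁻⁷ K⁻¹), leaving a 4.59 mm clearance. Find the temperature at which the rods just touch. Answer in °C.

T = 332 °C

Gap closes when ΔL₁ + ΔL₂ = 4.59 mm = 4.59×10⁻³ m
(α₁L₁ + α₂L₂)ΔT = g
α₁L₁ + α₂L₂ = 94×10⁻⁷×1.467 + 5.0×10⁻⁷×2.117 = 1.48483×10⁻⁵ m/K
ΔT = 4.59×10⁻³ / 1.48483×10⁻⁵ = 309.13 K
T = 23.2 + 309.13 = 332.33 °C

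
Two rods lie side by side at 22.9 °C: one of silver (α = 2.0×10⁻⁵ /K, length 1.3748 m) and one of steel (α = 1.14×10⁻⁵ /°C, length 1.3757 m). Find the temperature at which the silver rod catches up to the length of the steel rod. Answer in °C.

T = 99.09 °C

L₁(1 + α₁ΔT) = L₂(1 + α₂ΔT) ⇒ ΔT = (L₂ − L₁)/(α₁L₁ − α₂L₂)
L₂ − L₁ = 1.3757 − 1.3748 = 9.00×10⁻⁴ m
α₁L₁ − α₂L₂ = 2.0×10⁻⁵×1.3748 − 1.14×10⁻⁵×1.3757 = 1.181302×10⁻⁵ m/K
ΔT = 9.00×10⁻⁴ / 1.181302×10⁻⁵ = 76.1871 K
T = 22.9 + 76.1871 = 99.0871 °C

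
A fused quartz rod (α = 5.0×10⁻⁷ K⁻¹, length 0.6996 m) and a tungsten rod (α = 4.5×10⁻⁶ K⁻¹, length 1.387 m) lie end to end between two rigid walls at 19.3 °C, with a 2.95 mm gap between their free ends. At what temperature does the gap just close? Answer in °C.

Gap closes when ΔL₁ + ΔL₂ = 2.95 mm = 2.95×10⁻³ m
(α₁L₁ + α₂L₂)ΔT = g
α₁L₁ + α₂L₂ = 5.0×10⁻⁷×0.6996 + 4.5×10⁻⁶×1.387 = 6.5913×10⁻⁶ m/K
ΔT = 2.95×10⁻³ / 6.5913×10⁻⁶ = 447.56 K
T = 19.3 + 447.56 = 466.86 °C

T = 467 °C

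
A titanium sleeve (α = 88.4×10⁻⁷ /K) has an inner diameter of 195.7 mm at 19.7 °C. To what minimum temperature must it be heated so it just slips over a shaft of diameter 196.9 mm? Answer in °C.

T = 713 °C

Required Δd = 196.9 − 195.7 = 1.2 mm
Δd = αd₀ΔT ⇒ ΔT = Δd/(αd₀) = 1.2 / (88.4×10⁻⁷ × 195.7) = 693.65 K
T_min = 19.7 + 693.65 = 713.35 °C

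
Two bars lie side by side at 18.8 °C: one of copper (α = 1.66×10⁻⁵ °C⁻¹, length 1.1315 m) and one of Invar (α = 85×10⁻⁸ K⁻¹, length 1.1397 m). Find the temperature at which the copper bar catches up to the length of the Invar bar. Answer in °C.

L₁(1 + α₁ΔT) = L₂(1 + α₂ΔT) ⇒ ΔT = (L₂ − L₁)/(α₁L₁ − α₂L₂)
L₂ − L₁ = 1.1397 − 1.1315 = 8.20×10⁻³ m
α₁L₁ − α₂L₂ = 1.66×10⁻⁵×1.1315 − 85×10⁻⁸×1.1397 = 1.7814155×10⁻⁵ m/K
ΔT = 8.20×10⁻³ / 1.7814155×10⁻⁵ = 460.308 K
T = 18.8 + 460.308 = 479.108 °C

T = 479.1 °C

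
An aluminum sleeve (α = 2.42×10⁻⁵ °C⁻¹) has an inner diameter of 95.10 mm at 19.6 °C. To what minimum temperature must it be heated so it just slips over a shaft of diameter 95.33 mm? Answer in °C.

Required Δd = 95.33 − 95.10 = 0.23 mm
Δd = αd₀ΔT ⇒ ΔT = Δd/(αd₀) = 0.23 / (2.42×10⁻⁵ × 95.10) = 99.94 K
T_min = 19.6 + 99.94 = 119.54 °C

T = 120 °C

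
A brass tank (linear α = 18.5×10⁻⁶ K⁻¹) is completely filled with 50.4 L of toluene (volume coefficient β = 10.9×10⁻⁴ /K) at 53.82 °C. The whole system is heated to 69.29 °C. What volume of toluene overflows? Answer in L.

The tank also expands: β_container ≈ 3α = 5.55×10⁻⁵ /K
Net overflow = V₀(β_liq − 3α_cont)ΔT
β − 3α = 1.09×10⁻³ − 5.55×10⁻⁵ = 1.0345×10⁻³ /K; ΔT = 15.47 K
ΔV = 50.4 × 1.0345×10⁻³ × 15.47 = 0.807 L

0.807 L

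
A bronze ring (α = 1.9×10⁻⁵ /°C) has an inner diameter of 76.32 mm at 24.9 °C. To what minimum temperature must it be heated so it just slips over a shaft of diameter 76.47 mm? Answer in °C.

Required Δd = 76.47 − 76.32 = 0.15 mm
Δd = αd₀ΔT ⇒ ΔT = Δd/(αd₀) = 0.15 / (1.9×10⁻⁵ × 76.32) = 103.44 K
T_min = 24.9 + 103.44 = 128.34 °C

T = 128 °C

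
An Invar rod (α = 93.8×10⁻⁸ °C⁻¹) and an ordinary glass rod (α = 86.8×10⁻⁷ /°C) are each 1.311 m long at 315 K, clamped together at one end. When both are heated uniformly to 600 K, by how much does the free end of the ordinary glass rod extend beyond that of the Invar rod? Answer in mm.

2.89 mm

ΔT = 285 K
Invar: ΔL = 93.8×10⁻⁸ × 1.311 m × 285 = 3.5047×10⁻⁴ m = 0.35047 mm
ordinary glass: ΔL = 86.8×10⁻⁷ × 1.311 m × 285 = 3.2432×10⁻³ m = 3.2432 mm
difference = 3.2432 − 0.35047 = 2.89273 mm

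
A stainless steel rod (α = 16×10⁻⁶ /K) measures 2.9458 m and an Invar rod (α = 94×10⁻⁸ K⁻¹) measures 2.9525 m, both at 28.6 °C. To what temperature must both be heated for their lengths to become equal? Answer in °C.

T = 179.6 °C

Equal length when α₁L₁ΔT − α₂L₂ΔT = L₂ − L₁ = 6.70×10⁻³ m
α₁L₁ = 4.71328×10⁻⁵, α₂L₂ = 2.77535×10⁻⁶ → Δ(αL) = 4.435745×10⁻⁵ m/K
ΔT = 6.70×10⁻³ / 4.435745×10⁻⁵ = 151.046 K, so T = 28.6 + 151.046 = 179.646 °C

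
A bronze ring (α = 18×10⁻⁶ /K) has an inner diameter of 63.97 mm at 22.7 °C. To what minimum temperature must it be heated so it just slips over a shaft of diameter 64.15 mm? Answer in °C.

T = 179 °C

Required Δd = 64.15 − 63.97 = 0.18 mm
Δd = αd₀ΔT ⇒ ΔT = Δd/(αd₀) = 0.18 / (18×10⁻⁶ × 63.97) = 156.32 K
T_min = 22.7 + 156.32 = 179.02 °C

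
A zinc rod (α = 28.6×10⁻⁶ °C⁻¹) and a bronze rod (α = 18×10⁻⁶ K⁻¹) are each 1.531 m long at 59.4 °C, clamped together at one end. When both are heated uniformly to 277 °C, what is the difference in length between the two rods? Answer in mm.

3.53 mm

ΔT = 217.6 K
zinc: ΔL = 28.6×10⁻⁶ × 1.531 m × 217.6 = 9.5280×10⁻³ m = 9.5280 mm
bronze: ΔL = 18×10⁻⁶ × 1.531 m × 217.6 = 5.9966×10⁻³ m = 5.9966 mm
difference = 9.5280 − 5.9966 = 3.5314 mm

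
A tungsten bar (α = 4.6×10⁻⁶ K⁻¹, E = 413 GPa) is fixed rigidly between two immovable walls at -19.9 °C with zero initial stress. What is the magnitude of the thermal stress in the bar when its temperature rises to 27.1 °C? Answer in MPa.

σ = 89.3 MPa

Fully constrained: the free strain ε = αΔT is blocked, so σ = Eε = EαΔT.
|ΔT| = 47.0 K
σ = 413×10⁹ × 4.6×10⁻⁶ × 47.0 = 8.93×10⁷ Pa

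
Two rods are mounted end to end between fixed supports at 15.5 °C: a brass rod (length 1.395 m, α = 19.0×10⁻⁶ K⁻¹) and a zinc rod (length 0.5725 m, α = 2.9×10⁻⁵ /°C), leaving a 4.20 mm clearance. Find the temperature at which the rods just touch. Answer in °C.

α₁L₁ = 2.6505×10⁻⁵ m/K, α₂L₂ = 1.66025×10⁻⁵ m/K → total 4.31075×10⁻⁵ m/K
ΔT = g/(α₁L₁+α₂L₂) = 4.20×10⁻³ / 4.31075×10⁻⁵ = 97.43 K
T = 15.5 + 97.43 = 112.93 °C

T = 113 °C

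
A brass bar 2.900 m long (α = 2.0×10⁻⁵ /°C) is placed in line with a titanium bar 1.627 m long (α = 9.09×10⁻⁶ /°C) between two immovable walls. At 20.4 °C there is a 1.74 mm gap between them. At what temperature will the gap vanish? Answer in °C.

α₁L₁ = 5.800×10⁻⁵ m/K, α₂L₂ = 1.478943×10⁻⁵ m/K → total 7.278943×10⁻⁵ m/K
ΔT = g/(α₁L₁+α₂L₂) = 1.74×10⁻³ / 7.278943×10⁻⁵ = 23.905 K
T = 20.4 + 23.905 = 44.305 °C

T = 44.3 °C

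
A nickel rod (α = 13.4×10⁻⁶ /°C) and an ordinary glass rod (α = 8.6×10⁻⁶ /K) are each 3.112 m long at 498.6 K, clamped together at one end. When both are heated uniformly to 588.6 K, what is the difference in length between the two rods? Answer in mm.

1.34 mm

ΔT = 90.0 K
nickel: ΔL = 13.4×10⁻⁶ × 3.112 m × 90.0 = 3.7531×10⁻³ m = 3.7531 mm
ordinary glass: ΔL = 8.6×10⁻⁶ × 3.112 m × 90.0 = 2.4087×10⁻³ m = 2.4087 mm
difference = 3.7531 − 2.4087 = 1.3444 mm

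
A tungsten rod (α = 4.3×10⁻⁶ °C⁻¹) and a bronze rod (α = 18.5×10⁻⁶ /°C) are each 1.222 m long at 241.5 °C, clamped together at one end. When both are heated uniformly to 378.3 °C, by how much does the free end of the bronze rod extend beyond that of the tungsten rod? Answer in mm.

2.37 mm

ΔT = 136.8 K
tungsten: ΔL = 4.3×10⁻⁶ × 1.222 m × 136.8 = 7.1883×10⁻⁴ m = 0.71883 mm
bronze: ΔL = 18.5×10⁻⁶ × 1.222 m × 136.8 = 3.0926×10⁻³ m = 3.0926 mm
difference = 3.0926 − 0.71883 = 2.37377 mm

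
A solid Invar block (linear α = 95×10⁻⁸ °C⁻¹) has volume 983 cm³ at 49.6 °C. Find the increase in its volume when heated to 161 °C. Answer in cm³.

Isotropic solid: β ≈ 3α = 2.8×10⁻⁶ /K; ΔT = 111.4 K
ΔV = 3αV₀ΔT = 3(95×10⁻⁸)(983)(111.4) = 0.312 cm³

ΔV = 0.312 cm³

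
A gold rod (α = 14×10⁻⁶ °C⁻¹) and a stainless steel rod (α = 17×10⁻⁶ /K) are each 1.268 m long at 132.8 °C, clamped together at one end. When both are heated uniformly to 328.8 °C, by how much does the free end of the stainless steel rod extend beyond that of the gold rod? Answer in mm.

0.746 mm

ΔT = 196.0 K
gold: ΔL = 14×10⁻⁶ × 1.268 m × 196.0 = 3.4794×10⁻³ m = 3.4794 mm
stainless steel: ΔL = 17×10⁻⁶ × 1.268 m × 196.0 = 4.2250×10⁻³ m = 4.2250 mm
difference = 4.2250 − 3.4794 = 0.7456 mm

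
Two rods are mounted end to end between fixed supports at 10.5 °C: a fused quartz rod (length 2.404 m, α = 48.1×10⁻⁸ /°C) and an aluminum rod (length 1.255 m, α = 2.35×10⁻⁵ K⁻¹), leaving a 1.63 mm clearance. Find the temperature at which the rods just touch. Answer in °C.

T = 63.7 °C

α₁L₁ = 1.156324×10⁻⁶ m/K, α₂L₂ = 2.94925×10⁻⁵ m/K → total 3.0648824×10⁻⁵ m/K
ΔT = g/(α₁L₁+α₂L₂) = 1.63×10⁻³ / 3.0648824×10⁻⁵ = 53.183 K
T = 10.5 + 53.183 = 63.683 °C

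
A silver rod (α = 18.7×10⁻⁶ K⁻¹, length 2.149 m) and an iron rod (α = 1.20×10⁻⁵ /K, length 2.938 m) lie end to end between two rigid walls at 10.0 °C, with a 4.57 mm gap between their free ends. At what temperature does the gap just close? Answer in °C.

T = 70.6 °C

Gap closes when ΔL₁ + ΔL₂ = 4.57 mm = 4.57×10⁻³ m
(α₁L₁ + α₂L₂)ΔT = g
α₁L₁ + α₂L₂ = 18.7×10⁻⁶×2.149 + 1.20×10⁻⁵×2.938 = 7.54423×10⁻⁵ m/K
ΔT = 4.57×10⁻³ / 7.54423×10⁻⁵ = 60.576 K
T = 10.0 + 60.576 = 70.576 °C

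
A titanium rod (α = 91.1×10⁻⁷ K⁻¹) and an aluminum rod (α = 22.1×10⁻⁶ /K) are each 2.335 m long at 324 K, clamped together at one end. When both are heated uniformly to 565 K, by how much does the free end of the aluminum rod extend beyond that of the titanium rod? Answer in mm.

ΔT = 241 K
titanium: ΔL = 91.1×10⁻⁷ × 2.335 m × 241 = 5.1265×10⁻³ m = 5.1265 mm
aluminum: ΔL = 22.1×10⁻⁶ × 2.335 m × 241 = 1.2436×10⁻² m = 12.436 mm
difference = 12.436 − 5.1265 = 7.3095 mm

7.31 mm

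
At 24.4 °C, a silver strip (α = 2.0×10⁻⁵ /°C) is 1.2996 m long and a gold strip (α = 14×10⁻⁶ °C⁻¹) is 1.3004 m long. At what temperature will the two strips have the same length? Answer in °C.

Equal length when α₁L₁ΔT − α₂L₂ΔT = L₂ − L₁ = 8.00×10⁻⁴ m
α₁L₁ = 2.5992×10⁻⁵, α₂L₂ = 1.82056×10⁻⁵ → Δ(αL) = 7.7864×10⁻⁶ m/K
ΔT = 8.00×10⁻⁴ / 7.7864×10⁻⁶ = 102.743 K, so T = 24.4 + 102.743 = 127.143 °C

T = 127.1 °C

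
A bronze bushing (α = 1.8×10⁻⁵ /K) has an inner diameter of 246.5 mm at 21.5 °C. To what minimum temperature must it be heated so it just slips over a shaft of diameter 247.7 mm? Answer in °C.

T = 292 °C

Required Δd = 247.7 − 246.5 = 1.2 mm
Δd = αd₀ΔT ⇒ ΔT = Δd/(αd₀) = 1.2 / (1.8×10⁻⁵ × 246.5) = 270.45 K
T_min = 21.5 + 270.45 = 291.95 °C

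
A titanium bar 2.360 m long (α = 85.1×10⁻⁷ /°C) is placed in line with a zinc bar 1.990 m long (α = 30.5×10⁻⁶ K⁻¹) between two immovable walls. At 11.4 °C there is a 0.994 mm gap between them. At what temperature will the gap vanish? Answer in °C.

α₁L₁ = 2.00836×10⁻⁵ m/K, α₂L₂ = 6.0695×10⁻⁵ m/K → total 8.07786×10⁻⁵ m/K
ΔT = g/(α₁L₁+α₂L₂) = 9.94×10⁻⁴ / 8.07786×10⁻⁵ = 12.305 K
T = 11.4 + 12.305 = 23.705 °C

T = 23.7 °C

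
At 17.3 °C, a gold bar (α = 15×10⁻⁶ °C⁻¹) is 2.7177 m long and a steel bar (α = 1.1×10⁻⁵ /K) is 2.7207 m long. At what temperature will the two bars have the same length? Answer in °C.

T = 294.1 °C

L₁(1 + α₁ΔT) = L₂(1 + α₂ΔT) ⇒ ΔT = (L₂ − L₁)/(α₁L₁ − α₂L₂)
L₂ − L₁ = 2.7207 − 2.7177 = 3.00×10⁻³ m
α₁L₁ − α₂L₂ = 15×10⁻⁶×2.7177 − 1.1×10⁻⁵×2.7207 = 1.08378×10⁻⁵ m/K
ΔT = 3.00×10⁻³ / 1.08378×10⁻⁵ = 276.809 K
T = 17.3 + 276.809 = 294.109 °C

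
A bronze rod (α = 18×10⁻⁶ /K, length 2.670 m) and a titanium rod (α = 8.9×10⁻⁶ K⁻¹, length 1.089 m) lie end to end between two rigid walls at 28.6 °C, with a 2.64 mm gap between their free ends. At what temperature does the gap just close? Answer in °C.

T = 74.3 °C

Gap closes when ΔL₁ + ΔL₂ = 2.64 mm = 2.64×10⁻³ m
(α₁L₁ + α₂L₂)ΔT = g
α₁L₁ + α₂L₂ = 18×10⁻⁶×2.670 + 8.9×10⁻⁶×1.089 = 5.77521×10⁻⁵ m/K
ΔT = 2.64×10⁻³ / 5.77521×10⁻⁵ = 45.713 K
T = 28.6 + 45.713 = 74.313 °C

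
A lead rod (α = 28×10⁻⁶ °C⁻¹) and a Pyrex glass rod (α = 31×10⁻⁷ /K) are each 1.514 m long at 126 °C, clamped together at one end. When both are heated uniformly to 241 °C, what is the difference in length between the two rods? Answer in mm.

4.34 mm

ΔT = 115 K
lead: ΔL = 28×10⁻⁶ × 1.514 m × 115 = 4.8751×10⁻³ m = 4.8751 mm
Pyrex glass: ΔL = 31×10⁻⁷ × 1.514 m × 115 = 5.3974×10⁻⁴ m = 0.53974 mm
difference = 4.8751 − 0.53974 = 4.33536 mm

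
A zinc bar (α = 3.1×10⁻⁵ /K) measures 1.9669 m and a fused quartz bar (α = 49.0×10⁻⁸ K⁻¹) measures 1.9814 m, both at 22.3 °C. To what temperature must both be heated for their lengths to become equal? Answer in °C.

Equal length when α₁L₁ΔT − α₂L₂ΔT = L₂ − L₁ = 1.45×10⁻² m
α₁L₁ = 6.09739×10⁻⁵, α₂L₂ = 9.70886×10⁻⁷ → Δ(αL) = 6.0003014×10⁻⁵ m/K
ΔT = 1.45×10⁻² / 6.0003014×10⁻⁵ = 241.655 K, so T = 22.3 + 241.655 = 263.955 °C

T = 264.0 °C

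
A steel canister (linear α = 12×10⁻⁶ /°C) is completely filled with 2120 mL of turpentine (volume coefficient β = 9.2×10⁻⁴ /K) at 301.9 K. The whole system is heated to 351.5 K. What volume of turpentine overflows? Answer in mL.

93.0 mL

The canister also expands: β_container ≈ 3α = 3.6×10⁻⁵ /K
Net overflow = V₀(β_liq − 3α_cont)ΔT
β − 3α = 9.20×10⁻⁴ − 3.6×10⁻⁵ = 8.84×10⁻⁴ /K; ΔT = 49.6 K
ΔV = 2120 × 8.84×10⁻⁴ × 49.6 = 93.0 mL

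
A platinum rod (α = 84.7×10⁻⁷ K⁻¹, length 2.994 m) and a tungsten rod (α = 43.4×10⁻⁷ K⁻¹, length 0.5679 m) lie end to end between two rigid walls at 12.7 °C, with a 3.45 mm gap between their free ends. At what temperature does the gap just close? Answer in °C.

α₁L₁ = 2.535918×10⁻⁵ m/K, α₂L₂ = 2.464686×10⁻⁶ m/K → total 2.7823866×10⁻⁵ m/K
ΔT = g/(α₁L₁+α₂L₂) = 3.45×10⁻³ / 2.7823866×10⁻⁵ = 123.99 K
T = 12.7 + 123.99 = 136.69 °C

T = 137 °C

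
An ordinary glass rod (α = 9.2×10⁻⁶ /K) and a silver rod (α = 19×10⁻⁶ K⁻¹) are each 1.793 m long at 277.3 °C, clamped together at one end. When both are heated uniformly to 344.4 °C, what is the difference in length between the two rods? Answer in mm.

1.18 mm

ΔT = 67.1 K
ordinary glass: ΔL = 9.2×10⁻⁶ × 1.793 m × 67.1 = 1.1069×10⁻³ m = 1.1069 mm
silver: ΔL = 19×10⁻⁶ × 1.793 m × 67.1 = 2.2859×10⁻³ m = 2.2859 mm
difference = 2.2859 − 1.1069 = 1.1790 mm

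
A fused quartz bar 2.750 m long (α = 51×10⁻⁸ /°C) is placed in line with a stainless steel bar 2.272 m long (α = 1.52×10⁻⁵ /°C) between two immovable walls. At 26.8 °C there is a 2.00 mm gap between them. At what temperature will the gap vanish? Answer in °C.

T = 82.5 °C

Gap closes when ΔL₁ + ΔL₂ = 2.00 mm = 2.00×10⁻³ m
(α₁L₁ + α₂L₂)ΔT = g
α₁L₁ + α₂L₂ = 51×10⁻⁸×2.750 + 1.52×10⁻⁵×2.272 = 3.59369×10⁻⁵ m/K
ΔT = 2.00×10⁻³ / 3.59369×10⁻⁵ = 55.653 K
T = 26.8 + 55.653 = 82.453 °C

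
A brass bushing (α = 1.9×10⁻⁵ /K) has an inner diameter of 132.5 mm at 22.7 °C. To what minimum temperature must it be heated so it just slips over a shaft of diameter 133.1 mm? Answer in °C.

Required Δd = 133.1 − 132.5 = 0.6 mm
Δd = αd₀ΔT ⇒ ΔT = Δd/(αd₀) = 0.6 / (1.9×10⁻⁵ × 132.5) = 238.33 K
T_min = 22.7 + 238.33 = 261.03 °C

T = 261 °C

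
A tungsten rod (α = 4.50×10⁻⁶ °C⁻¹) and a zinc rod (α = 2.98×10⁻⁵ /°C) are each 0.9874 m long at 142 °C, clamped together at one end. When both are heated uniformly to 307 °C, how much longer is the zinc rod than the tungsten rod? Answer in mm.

4.12 mm

ΔT = 165 K
tungsten: ΔL = 4.50×10⁻⁶ × 0.9874 m × 165 = 7.3314×10⁻⁴ m = 0.73314 mm
zinc: ΔL = 2.98×10⁻⁵ × 0.9874 m × 165 = 4.8550×10⁻³ m = 4.8550 mm
difference = 4.8550 − 0.73314 = 4.12186 mm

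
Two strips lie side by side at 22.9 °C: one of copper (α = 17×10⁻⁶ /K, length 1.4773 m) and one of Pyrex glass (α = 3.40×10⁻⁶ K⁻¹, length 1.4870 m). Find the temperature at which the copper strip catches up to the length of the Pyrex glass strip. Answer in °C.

L₁(1 + α₁ΔT) = L₂(1 + α₂ΔT) ⇒ ΔT = (L₂ − L₁)/(α₁L₁ − α₂L₂)
L₂ − L₁ = 1.4870 − 1.4773 = 9.70×10⁻³ m
α₁L₁ − α₂L₂ = 17×10⁻⁶×1.4773 − 3.40×10⁻⁶×1.4870 = 2.00583×10⁻⁵ m/K
ΔT = 9.70×10⁻³ / 2.00583×10⁻⁵ = 483.590 K
T = 22.9 + 483.590 = 506.490 °C

T = 506.5 °C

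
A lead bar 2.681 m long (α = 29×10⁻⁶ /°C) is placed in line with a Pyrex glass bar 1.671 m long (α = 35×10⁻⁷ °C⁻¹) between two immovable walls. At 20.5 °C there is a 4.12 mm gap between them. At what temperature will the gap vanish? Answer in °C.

Gap closes when ΔL₁ + ΔL₂ = 4.12 mm = 4.12×10⁻³ m
(α₁L₁ + α₂L₂)ΔT = g
α₁L₁ + α₂L₂ = 29×10⁻⁶×2.681 + 35×10⁻⁷×1.671 = 8.35975×10⁻⁵ m/K
ΔT = 4.12×10⁻³ / 8.35975×10⁻⁵ = 49.284 K
T = 20.5 + 49.284 = 69.784 °C

T = 69.8 °C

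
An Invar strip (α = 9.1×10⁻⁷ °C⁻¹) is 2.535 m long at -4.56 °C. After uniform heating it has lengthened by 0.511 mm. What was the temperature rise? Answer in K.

ΔT = 222 K

ΔL = αL₀ΔT ⇒ ΔT = ΔL / (αL₀)
ΔT = 0.511×10⁻³ m / (9.1×10⁻⁷ × 2.535 m) = 221.51 K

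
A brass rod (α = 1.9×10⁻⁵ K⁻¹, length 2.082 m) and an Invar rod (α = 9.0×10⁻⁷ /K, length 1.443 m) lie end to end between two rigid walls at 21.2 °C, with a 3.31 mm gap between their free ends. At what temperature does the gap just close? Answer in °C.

T = 102 °C

Gap closes when ΔL₁ + ΔL₂ = 3.31 mm = 3.31×10⁻³ m
(α₁L₁ + α₂L₂)ΔT = g
α₁L₁ + α₂L₂ = 1.9×10⁻⁵×2.082 + 9.0×10⁻⁷×1.443 = 4.08567×10⁻⁵ m/K
ΔT = 3.31×10⁻³ / 4.08567×10⁻⁵ = 81.01 K
T = 21.2 + 81.01 = 102.21 °C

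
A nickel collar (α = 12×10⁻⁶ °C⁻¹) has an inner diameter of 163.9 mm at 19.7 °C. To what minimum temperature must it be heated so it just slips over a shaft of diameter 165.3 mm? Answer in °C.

T = 732 °C

Required Δd = 165.3 − 163.9 = 1.4 mm
Δd = αd₀ΔT ⇒ ΔT = Δd/(αd₀) = 1.4 / (12×10⁻⁶ × 163.9) = 711.82 K
T_min = 19.7 + 711.82 = 731.52 °C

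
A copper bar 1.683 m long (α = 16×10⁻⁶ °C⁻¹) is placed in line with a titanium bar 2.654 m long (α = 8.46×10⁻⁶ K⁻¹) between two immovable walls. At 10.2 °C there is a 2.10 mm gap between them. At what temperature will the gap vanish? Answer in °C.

α₁L₁ = 2.6928×10⁻⁵ m/K, α₂L₂ = 2.245284×10⁻⁵ m/K → total 4.938084×10⁻⁵ m/K
ΔT = g/(α₁L₁+α₂L₂) = 2.10×10⁻³ / 4.938084×10⁻⁵ = 42.527 K
T = 10.2 + 42.527 = 52.727 °C

T = 52.7 °C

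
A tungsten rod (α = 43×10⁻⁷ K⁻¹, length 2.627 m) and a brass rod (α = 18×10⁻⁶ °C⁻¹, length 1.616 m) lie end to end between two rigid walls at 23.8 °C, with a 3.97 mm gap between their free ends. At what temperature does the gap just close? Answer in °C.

T = 122 °C

α₁L₁ = 1.12961×10⁻⁵ m/K, α₂L₂ = 2.9088×10⁻⁵ m/K → total 4.03841×10⁻⁵ m/K
ΔT = g/(α₁L₁+α₂L₂) = 3.97×10⁻³ / 4.03841×10⁻⁵ = 98.31 K
T = 23.8 + 98.31 = 122.11 °C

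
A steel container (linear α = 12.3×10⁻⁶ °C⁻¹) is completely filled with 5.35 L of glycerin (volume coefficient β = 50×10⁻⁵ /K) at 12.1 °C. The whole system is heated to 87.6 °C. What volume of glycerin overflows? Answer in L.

0.187 L

The container also expands: β_container ≈ 3α = 3.69×10⁻⁵ /K
Net overflow = V₀(β_liq − 3α_cont)ΔT
β − 3α = 5.00×10⁻⁴ − 3.69×10⁻⁵ = 4.631×10⁻⁴ /K; ΔT = 75.5 K
ΔV = 5.35 × 4.631×10⁻⁴ × 75.5 = 0.187 L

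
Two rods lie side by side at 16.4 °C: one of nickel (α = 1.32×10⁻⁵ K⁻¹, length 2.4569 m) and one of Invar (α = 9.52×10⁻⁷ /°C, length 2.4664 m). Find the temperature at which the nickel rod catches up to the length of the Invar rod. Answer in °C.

L₁(1 + α₁ΔT) = L₂(1 + α₂ΔT) ⇒ ΔT = (L₂ − L₁)/(α₁L₁ − α₂L₂)
L₂ − L₁ = 2.4664 − 2.4569 = 9.50×10⁻³ m
α₁L₁ − α₂L₂ = 1.32×10⁻⁵×2.4569 − 9.52×10⁻⁷×2.4664 = 3.00830672×10⁻⁵ m/K
ΔT = 9.50×10⁻³ / 3.00830672×10⁻⁵ = 315.792 K
T = 16.4 + 315.792 = 332.192 °C

T = 332.2 °C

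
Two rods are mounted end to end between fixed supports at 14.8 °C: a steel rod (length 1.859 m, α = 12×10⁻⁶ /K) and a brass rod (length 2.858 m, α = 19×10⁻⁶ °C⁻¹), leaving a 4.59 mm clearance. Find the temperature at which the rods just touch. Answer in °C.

α₁L₁ = 2.2308×10⁻⁵ m/K, α₂L₂ = 5.4302×10⁻⁵ m/K → total 7.661×10⁻⁵ m/K
ΔT = g/(α₁L₁+α₂L₂) = 4.59×10⁻³ / 7.661×10⁻⁵ = 59.914 K
T = 14.8 + 59.914 = 74.714 °C

T = 74.7 °C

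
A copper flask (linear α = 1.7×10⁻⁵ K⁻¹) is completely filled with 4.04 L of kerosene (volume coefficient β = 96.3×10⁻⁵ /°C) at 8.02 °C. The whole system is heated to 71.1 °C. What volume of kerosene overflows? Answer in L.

The flask also expands: β_container ≈ 3α = 5.1×10⁻⁵ /K
Net overflow = V₀(β_liq − 3α_cont)ΔT
β − 3α = 9.63×10⁻⁴ − 5.1×10⁻⁵ = 9.12×10⁻⁴ /K; ΔT = 63.08 K
ΔV = 4.04 × 9.12×10⁻⁴ × 63.08 = 0.232 L

0.232 L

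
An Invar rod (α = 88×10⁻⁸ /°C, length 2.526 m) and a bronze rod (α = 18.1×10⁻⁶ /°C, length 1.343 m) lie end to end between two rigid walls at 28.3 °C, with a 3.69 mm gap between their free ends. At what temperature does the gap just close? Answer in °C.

T = 167 °C

α₁L₁ = 2.22288×10⁻⁶ m/K, α₂L₂ = 2.43083×10⁻⁵ m/K → total 2.653118×10⁻⁵ m/K
ΔT = g/(α₁L₁+α₂L₂) = 3.69×10⁻³ / 2.653118×10⁻⁵ = 139.08 K
T = 28.3 + 139.08 = 167.38 °C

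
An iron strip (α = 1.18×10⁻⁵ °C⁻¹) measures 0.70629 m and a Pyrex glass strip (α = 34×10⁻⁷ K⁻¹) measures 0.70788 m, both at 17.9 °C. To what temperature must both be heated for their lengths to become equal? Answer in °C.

Equal length when α₁L₁ΔT − α₂L₂ΔT = L₂ − L₁ = 1.59×10⁻³ m
α₁L₁ = 8.334222×10⁻⁶, α₂L₂ = 2.406792×10⁻⁶ → Δ(αL) = 5.92743×10⁻⁶ m/K
ΔT = 1.59×10⁻³ / 5.92743×10⁻⁶ = 268.244 K, so T = 17.9 + 268.244 = 286.144 °C

T = 286.1 °C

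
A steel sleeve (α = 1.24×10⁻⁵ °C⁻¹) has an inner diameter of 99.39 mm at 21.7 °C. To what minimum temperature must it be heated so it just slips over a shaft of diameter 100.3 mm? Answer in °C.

Required Δd = 100.3 − 99.39 = 0.91 mm
Δd = αd₀ΔT ⇒ ΔT = Δd/(αd₀) = 0.91 / (1.24×10⁻⁵ × 99.39) = 738.38 K
T_min = 21.7 + 738.38 = 760.08 °C

T = 760 °C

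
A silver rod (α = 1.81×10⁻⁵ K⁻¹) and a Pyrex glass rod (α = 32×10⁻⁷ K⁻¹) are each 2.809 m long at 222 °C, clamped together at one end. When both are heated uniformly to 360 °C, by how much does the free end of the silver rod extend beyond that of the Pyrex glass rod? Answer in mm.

5.78 mm

ΔT = 138 K
silver: ΔL = 1.81×10⁻⁵ × 2.809 m × 138 = 7.0163×10⁻³ m = 7.0163 mm
Pyrex glass: ΔL = 32×10⁻⁷ × 2.809 m × 138 = 1.2405×10⁻³ m = 1.2405 mm
difference = 7.0163 − 1.2405 = 5.7758 mm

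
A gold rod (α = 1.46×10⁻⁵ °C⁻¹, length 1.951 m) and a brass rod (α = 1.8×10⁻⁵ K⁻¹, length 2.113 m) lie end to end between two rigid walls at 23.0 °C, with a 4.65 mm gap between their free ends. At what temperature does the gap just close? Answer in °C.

T = 92.9 °C

Gap closes when ΔL₁ + ΔL₂ = 4.65 mm = 4.65×10⁻³ m
(α₁L₁ + α₂L₂)ΔT = g
α₁L₁ + α₂L₂ = 1.46×10⁻⁵×1.951 + 1.8×10⁻⁵×2.113 = 6.65186×10⁻⁵ m/K
ΔT = 4.65×10⁻³ / 6.65186×10⁻⁵ = 69.905 K
T = 23.0 + 69.905 = 92.905 °C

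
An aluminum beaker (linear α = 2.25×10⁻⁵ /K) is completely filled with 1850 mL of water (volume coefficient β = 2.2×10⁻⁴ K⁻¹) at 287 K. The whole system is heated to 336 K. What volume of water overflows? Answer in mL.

13.8 mL

The beaker also expands: β_container ≈ 3α = 6.75×10⁻⁵ /K
Net overflow = V₀(β_liq − 3α_cont)ΔT
β − 3α = 2.20×10⁻⁴ − 6.75×10⁻⁵ = 1.525×10⁻⁴ /K; ΔT = 49 K
ΔV = 1850 × 1.525×10⁻⁴ × 49 = 13.8 mL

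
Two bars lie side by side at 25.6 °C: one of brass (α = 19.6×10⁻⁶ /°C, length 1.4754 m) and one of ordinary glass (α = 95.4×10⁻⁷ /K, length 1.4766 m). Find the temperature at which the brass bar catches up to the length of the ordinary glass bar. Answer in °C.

T = 106.5 °C

Equal length when α₁L₁ΔT − α₂L₂ΔT = L₂ − L₁ = 1.20×10⁻³ m
α₁L₁ = 2.891784×10⁻⁵, α₂L₂ = 1.4086764×10⁻⁵ → Δ(αL) = 1.4831076×10⁻⁵ m/K
ΔT = 1.20×10⁻³ / 1.4831076×10⁻⁵ = 80.911 K, so T = 25.6 + 80.911 = 106.511 °C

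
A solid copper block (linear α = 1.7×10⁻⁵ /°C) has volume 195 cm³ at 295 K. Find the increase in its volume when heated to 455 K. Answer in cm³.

ΔV = 1.59 cm³

Isotropic solid: β ≈ 3α = 5.1×10⁻⁵ /K; ΔT = 160 K
ΔV = 3αV₀ΔT = 3(1.7×10⁻⁵)(195)(160) = 1.59 cm³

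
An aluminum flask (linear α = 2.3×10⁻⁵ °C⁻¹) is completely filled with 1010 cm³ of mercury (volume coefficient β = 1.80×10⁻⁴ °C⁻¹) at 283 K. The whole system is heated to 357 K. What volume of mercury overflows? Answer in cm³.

The flask also expands: β_container ≈ 3α = 6.9×10⁻⁵ /K
Net overflow = V₀(β_liq − 3α_cont)ΔT
β − 3α = 1.80×10⁻⁴ − 6.9×10⁻⁵ = 1.11×10⁻⁴ /K; ΔT = 74 K
ΔV = 1010 × 1.11×10⁻⁴ × 74 = 8.30 cm³

8.30 cm³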